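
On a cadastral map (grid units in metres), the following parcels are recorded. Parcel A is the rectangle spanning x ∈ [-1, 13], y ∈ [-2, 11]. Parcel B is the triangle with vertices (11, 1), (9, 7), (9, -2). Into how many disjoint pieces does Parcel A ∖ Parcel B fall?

1

Parcel A ∖ Parcel B is a single connected region.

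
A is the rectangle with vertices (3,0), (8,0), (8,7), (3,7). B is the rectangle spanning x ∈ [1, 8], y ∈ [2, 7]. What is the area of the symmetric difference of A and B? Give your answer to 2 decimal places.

|A∩B|: x∈[3,8], y∈[2,7] → 5·5 = 25.
|A △ B| = |A| + |B| − 2·|A∩B| = 35 + 35 − 50 = 20.00.

20.00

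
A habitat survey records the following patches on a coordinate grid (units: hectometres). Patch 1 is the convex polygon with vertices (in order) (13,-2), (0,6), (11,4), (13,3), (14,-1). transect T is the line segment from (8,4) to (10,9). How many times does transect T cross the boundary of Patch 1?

1

The segment meets the boundary at (8.203,4.508).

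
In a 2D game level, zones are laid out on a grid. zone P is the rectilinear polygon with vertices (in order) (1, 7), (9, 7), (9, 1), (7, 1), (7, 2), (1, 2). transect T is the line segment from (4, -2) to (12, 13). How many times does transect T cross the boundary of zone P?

2

The segment meets the boundary at (8.8,7), (6.133,2).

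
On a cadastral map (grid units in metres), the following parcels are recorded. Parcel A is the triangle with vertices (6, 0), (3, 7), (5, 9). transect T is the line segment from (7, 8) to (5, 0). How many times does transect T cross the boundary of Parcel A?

The segment meets the boundary at (5.368,1.474), (5.692,2.769).

2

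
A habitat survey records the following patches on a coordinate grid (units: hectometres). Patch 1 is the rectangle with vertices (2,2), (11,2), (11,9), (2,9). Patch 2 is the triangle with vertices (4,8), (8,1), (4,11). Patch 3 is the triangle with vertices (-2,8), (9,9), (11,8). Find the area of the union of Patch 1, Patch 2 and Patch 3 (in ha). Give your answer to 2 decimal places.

64.61

By inclusion–exclusion:
Individual areas: |Patch 1| = 63, |Patch 2| = 6, |Patch 3| = 6.5.
|Patch 1∩Patch 2| = 5.1143.
|Patch 1∩Patch 3| = 5.7727.
|Patch 2∩Patch 3| = 0.6373.
|Patch 1∩Patch 2∩Patch 3| = 0.6373.
|Patch 1 ∪ Patch 2 ∪ Patch 3| = 75.5 − 11.5243 + 0.6373 = 64.61.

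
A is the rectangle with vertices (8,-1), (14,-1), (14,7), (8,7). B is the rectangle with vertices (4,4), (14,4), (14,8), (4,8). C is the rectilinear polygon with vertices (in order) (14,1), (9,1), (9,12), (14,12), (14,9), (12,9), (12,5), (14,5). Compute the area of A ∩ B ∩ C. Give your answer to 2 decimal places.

11.00

The intersection is the polygon with vertices (9,4), (9,7), (12,7), (12,5), (14,5), (14,4).
By the shoelace formula its area is 11.00.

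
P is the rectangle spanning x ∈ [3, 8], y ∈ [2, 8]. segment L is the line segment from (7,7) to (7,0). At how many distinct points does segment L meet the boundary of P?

1

The segment meets the boundary at (7,2).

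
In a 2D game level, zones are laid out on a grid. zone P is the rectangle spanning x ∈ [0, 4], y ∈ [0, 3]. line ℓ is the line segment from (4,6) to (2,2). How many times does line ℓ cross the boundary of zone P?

The segment meets the boundary at (2.5,3).

1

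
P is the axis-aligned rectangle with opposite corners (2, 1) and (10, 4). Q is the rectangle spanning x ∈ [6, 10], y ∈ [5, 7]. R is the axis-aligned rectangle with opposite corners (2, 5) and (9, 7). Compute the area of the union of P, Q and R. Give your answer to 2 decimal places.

40.00

By inclusion–exclusion:
Individual areas: |P| = 24, |Q| = 8, |R| = 14.
|P∩Q| = 0 (no overlap).
|P∩R| = 0 (no overlap).
|Q∩R|: x∈[6,9], y∈[5,7] → 3·2 = 6.
|P∩Q∩R| = 0.
|P ∪ Q ∪ R| = 46 − 6 + 0 = 40.00.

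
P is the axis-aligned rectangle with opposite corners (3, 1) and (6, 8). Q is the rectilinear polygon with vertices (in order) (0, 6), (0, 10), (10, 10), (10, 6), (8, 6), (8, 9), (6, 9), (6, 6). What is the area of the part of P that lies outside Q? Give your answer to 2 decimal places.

|P| = 21, |P∩Q| = 6.
|P ∖ Q| = |P| − |P∩Q| = 21 − 6 = 15.00.

15.00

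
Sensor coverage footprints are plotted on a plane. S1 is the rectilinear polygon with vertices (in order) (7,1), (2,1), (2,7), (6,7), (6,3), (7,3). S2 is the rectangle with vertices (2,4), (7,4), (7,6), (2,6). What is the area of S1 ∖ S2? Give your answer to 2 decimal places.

|S1| = 26, |S1∩S2| = 8.
|S1 ∖ S2| = |S1| − |S1∩S2| = 26 − 8 = 18.00.

18.00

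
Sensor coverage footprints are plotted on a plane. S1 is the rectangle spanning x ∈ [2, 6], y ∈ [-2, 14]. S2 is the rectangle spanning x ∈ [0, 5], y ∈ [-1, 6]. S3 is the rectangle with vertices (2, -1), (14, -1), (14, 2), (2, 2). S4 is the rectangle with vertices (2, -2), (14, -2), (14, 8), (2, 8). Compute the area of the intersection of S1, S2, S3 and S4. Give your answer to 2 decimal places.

The intersection is the polygon with vertices (2,-1), (2,2), (5,2), (5,-1).
By the shoelace formula its area is 9.00.

9.00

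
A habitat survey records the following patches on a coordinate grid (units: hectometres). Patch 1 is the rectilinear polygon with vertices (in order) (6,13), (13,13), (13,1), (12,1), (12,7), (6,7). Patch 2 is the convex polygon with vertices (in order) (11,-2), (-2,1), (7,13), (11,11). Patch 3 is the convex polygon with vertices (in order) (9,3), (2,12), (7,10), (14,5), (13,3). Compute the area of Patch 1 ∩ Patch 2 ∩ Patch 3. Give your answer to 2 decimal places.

The intersection is the polygon with vertices (6,10.4), (7,10), (11,7.143), (11,7), (6,7).
By the shoelace formula its area is 9.49.

9.49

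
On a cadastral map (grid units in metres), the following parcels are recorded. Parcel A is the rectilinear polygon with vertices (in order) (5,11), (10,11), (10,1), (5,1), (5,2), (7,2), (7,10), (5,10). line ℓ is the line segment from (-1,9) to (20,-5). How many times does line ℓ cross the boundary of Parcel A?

The segment meets the boundary at (10,1.667), (7,3.667).

2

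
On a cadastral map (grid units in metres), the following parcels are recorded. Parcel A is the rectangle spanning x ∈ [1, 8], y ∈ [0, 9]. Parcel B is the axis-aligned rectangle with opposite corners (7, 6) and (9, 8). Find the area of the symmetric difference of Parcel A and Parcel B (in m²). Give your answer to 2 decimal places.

|Parcel A∩Parcel B|: x∈[7,8], y∈[6,8] → 1·2 = 2.
|Parcel A △ Parcel B| = |Parcel A| + |Parcel B| − 2·|Parcel A∩Parcel B| = 63 + 4 − 4 = 63.00.

63.00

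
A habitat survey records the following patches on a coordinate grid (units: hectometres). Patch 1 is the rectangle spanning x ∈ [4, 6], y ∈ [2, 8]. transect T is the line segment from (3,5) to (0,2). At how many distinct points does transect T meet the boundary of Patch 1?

0

The segment lies entirely outside Patch 1 and never meets its boundary.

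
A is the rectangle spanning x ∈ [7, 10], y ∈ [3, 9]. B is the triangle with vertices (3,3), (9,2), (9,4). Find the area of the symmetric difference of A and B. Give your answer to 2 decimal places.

|A| = 18, |B| = 6, |A∩B| = 1.6667.
|A △ B| = |A| + |B| − 2·|A∩B| = 18 + 6 − 3.3333 = 20.67.

20.67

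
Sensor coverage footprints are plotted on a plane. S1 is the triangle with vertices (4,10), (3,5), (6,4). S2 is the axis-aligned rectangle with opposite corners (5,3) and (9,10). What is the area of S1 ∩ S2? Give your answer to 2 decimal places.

The intersection is the polygon with vertices (6,4), (5,4.333), (5,7).
By the shoelace formula its area is 1.33.

1.33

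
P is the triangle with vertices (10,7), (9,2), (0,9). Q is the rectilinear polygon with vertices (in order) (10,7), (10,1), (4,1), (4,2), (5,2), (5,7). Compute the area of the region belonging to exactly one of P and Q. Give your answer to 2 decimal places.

24.44

|P| = 26, |Q| = 31, |P∩Q| = 16.2778.
|P △ Q| = |P| + |Q| − 2·|P∩Q| = 26 + 31 − 32.5556 = 24.44.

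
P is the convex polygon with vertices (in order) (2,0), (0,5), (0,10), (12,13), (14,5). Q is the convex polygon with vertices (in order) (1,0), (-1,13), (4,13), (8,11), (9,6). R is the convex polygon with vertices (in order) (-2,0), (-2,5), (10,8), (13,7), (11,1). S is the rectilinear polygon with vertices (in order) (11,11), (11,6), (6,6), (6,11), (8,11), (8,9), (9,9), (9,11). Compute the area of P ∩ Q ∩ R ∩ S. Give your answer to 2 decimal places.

3.83

The intersection is the polygon with vertices (8.667,7.667), (9,6), (6,6), (6,7).
By the shoelace formula its area is 3.83.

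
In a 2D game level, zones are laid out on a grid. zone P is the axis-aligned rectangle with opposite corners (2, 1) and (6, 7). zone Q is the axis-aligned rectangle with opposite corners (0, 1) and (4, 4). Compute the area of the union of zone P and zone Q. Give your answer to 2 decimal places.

30.00

By inclusion–exclusion:
Individual areas: |zone P| = 24, |zone Q| = 12.
|zone P∩zone Q|: x∈[2,4], y∈[1,4] → 2·3 = 6.
|zone P ∪ zone Q| = 36 − 6 = 30.00.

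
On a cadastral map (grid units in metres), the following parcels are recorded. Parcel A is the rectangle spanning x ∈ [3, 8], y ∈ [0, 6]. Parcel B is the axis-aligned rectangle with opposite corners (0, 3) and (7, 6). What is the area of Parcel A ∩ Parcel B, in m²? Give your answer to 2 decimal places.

12.00

|Parcel A∩Parcel B|: x∈[3,7], y∈[3,6] → 4·3 = 12.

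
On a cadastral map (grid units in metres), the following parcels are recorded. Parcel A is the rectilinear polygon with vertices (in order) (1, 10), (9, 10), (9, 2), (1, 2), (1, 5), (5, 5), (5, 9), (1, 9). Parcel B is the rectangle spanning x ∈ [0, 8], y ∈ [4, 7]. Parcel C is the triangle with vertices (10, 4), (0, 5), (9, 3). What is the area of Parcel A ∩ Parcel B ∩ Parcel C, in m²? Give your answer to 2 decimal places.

2.49

The intersection is the polygon with vertices (8,4), (4.5,4), (1,4.778), (1,4.9), (8,4.2).
By the shoelace formula its area is 2.49.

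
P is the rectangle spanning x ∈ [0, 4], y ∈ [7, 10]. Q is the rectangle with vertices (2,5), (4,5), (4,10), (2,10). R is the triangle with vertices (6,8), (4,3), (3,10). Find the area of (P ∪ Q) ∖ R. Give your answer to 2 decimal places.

|P ∪ Q| = 16.
|(P ∪ Q) ∩ R| = 2.881.
|(P ∪ Q) ∖ R| = 16 − 2.881 = 13.12.

13.12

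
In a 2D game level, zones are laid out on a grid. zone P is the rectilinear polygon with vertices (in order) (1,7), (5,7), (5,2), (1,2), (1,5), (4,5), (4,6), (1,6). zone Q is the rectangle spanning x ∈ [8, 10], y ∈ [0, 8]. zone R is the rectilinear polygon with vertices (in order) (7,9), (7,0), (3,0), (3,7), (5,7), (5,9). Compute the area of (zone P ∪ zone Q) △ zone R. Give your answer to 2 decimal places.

47.00

|zone P ∪ zone Q| = 33.
|(zone P ∪ zone Q) ∩ zone R| = 9.
|(zone P ∪ zone Q) △ zone R| = 33 + 32 − 18 = 47.00.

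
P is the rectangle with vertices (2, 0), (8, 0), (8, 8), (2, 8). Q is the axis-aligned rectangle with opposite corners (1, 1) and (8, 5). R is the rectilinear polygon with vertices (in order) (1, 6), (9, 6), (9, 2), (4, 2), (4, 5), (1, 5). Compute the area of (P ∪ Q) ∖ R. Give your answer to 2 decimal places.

|P ∪ Q| = 52.
|(P ∪ Q) ∩ R| = 18.
|(P ∪ Q) ∖ R| = 52 − 18 = 34.00.

34.00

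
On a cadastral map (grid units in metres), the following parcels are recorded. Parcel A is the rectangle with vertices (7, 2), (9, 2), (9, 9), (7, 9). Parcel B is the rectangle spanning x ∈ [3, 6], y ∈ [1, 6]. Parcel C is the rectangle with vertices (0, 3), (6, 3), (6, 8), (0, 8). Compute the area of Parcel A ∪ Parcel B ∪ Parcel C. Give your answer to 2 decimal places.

50.00

By inclusion–exclusion:
Individual areas: |Parcel A| = 14, |Parcel B| = 15, |Parcel C| = 30.
|Parcel A∩Parcel B| = 0 (no overlap).
|Parcel A∩Parcel C| = 0 (no overlap).
|Parcel B∩Parcel C|: x∈[3,6], y∈[3,6] → 3·3 = 9.
|Parcel A∩Parcel B∩Parcel C| = 0.
|Parcel A ∪ Parcel B ∪ Parcel C| = 59 − 9 + 0 = 50.00.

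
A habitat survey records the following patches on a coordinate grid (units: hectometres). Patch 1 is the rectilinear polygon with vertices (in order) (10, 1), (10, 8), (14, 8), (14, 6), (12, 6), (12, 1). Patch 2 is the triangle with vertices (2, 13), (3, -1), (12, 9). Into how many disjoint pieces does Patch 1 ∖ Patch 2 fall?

1

Patch 1 ∖ Patch 2 is a single connected region.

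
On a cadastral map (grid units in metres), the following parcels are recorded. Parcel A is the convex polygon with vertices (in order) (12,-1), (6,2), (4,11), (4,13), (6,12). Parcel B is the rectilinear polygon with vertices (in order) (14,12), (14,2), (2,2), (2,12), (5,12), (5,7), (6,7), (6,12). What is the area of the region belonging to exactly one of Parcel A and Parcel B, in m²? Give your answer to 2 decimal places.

98.85

|Parcel A| = 42, |Parcel B| = 115, |Parcel A∩Parcel B| = 29.0769.
|Parcel A △ Parcel B| = |Parcel A| + |Parcel B| − 2·|Parcel A∩Parcel B| = 42 + 115 − 58.1538 = 98.85.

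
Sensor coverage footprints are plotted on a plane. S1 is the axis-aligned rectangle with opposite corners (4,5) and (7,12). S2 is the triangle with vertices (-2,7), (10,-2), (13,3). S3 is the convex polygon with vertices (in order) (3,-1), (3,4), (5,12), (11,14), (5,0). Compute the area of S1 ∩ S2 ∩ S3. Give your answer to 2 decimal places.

0.30

The intersection is the polygon with vertices (4,5.4), (5.5,5), (4,5).
By the shoelace formula its area is 0.30.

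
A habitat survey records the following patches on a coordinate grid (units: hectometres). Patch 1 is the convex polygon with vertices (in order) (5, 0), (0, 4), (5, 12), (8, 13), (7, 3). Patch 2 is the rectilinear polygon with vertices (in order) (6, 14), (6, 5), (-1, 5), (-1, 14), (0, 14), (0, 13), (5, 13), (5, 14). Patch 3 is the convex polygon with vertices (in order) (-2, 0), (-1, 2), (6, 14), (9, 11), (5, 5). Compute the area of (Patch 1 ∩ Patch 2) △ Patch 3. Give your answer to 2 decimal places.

|Patch 1 ∩ Patch 2| = 22.4792.
|(Patch 1 ∩ Patch 2) ∩ Patch 3| = 21.5417.
|(Patch 1 ∩ Patch 2) △ Patch 3| = 22.4792 + 45 − 43.0833 = 24.40.

24.40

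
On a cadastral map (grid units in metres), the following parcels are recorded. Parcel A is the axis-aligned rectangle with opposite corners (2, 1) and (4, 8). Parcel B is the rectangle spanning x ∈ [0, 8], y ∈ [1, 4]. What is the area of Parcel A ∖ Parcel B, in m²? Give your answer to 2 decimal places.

8.00

|Parcel A∩Parcel B|: x∈[2,4], y∈[1,4] → 2·3 = 6.
|Parcel A| = 14.
|Parcel A ∖ Parcel B| = |Parcel A| − |Parcel A∩Parcel B| = 14 − 6 = 8.00.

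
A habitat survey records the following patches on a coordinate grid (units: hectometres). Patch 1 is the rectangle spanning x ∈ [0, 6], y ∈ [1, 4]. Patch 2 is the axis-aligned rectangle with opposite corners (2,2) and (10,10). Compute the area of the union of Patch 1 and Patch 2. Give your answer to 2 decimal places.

74.00

By inclusion–exclusion:
Individual areas: |Patch 1| = 18, |Patch 2| = 64.
|Patch 1∩Patch 2|: x∈[2,6], y∈[2,4] → 4·2 = 8.
|Patch 1 ∪ Patch 2| = 82 − 8 = 74.00.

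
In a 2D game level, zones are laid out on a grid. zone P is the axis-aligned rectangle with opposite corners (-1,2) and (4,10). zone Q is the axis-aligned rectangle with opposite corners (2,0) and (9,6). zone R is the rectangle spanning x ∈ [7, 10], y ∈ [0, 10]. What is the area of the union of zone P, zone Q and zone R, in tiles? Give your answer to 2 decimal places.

By inclusion–exclusion:
Individual areas: |zone P| = 40, |zone Q| = 42, |zone R| = 30.
|zone P∩zone Q|: x∈[2,4], y∈[2,6] → 2·4 = 8.
|zone P∩zone R| = 0 (no overlap).
|zone Q∩zone R|: x∈[7,9], y∈[0,6] → 2·6 = 12.
|zone P∩zone Q∩zone R| = 0.
|zone P ∪ zone Q ∪ zone R| = 112 − 20 + 0 = 92.00.

92.00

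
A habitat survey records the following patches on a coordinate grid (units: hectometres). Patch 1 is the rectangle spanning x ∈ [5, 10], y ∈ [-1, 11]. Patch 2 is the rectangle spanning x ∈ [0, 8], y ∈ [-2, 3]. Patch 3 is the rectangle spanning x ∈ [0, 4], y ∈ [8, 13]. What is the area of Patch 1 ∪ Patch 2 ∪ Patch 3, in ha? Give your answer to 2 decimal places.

108.00

By inclusion–exclusion:
Individual areas: |Patch 1| = 60, |Patch 2| = 40, |Patch 3| = 20.
|Patch 1∩Patch 2|: x∈[5,8], y∈[-1,3] → 3·4 = 12.
|Patch 1∩Patch 3| = 0 (no overlap).
|Patch 2∩Patch 3| = 0 (no overlap).
|Patch 1∩Patch 2∩Patch 3| = 0.
|Patch 1 ∪ Patch 2 ∪ Patch 3| = 120 − 12 + 0 = 108.00.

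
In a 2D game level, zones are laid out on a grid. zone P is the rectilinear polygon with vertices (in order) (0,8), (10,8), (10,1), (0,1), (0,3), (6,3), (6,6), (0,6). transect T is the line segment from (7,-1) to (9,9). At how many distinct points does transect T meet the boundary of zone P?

The segment meets the boundary at (7.4,1), (8.8,8).

2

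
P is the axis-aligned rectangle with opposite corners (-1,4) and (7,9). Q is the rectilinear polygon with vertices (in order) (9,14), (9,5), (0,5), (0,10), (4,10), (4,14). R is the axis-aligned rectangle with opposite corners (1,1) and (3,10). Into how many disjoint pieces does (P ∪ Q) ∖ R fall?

(P ∪ Q) ∖ R splits into 2 disjoint pieces (area 54, area 11).

2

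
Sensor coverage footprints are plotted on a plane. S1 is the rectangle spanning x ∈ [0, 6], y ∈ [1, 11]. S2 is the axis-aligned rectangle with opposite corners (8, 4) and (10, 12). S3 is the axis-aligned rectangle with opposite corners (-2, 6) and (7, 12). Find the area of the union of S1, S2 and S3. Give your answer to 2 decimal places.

100.00

By inclusion–exclusion:
Individual areas: |S1| = 60, |S2| = 16, |S3| = 54.
|S1∩S2| = 0 (no overlap).
|S1∩S3|: x∈[0,6], y∈[6,11] → 6·5 = 30.
|S2∩S3| = 0 (no overlap).
|S1∩S2∩S3| = 0.
|S1 ∪ S2 ∪ S3| = 130 − 30 + 0 = 100.00.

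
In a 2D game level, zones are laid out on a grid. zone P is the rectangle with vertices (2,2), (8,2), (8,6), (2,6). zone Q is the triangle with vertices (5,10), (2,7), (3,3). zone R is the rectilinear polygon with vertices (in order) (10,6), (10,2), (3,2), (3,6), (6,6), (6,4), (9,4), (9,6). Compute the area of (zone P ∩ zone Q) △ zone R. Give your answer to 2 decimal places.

21.84

|zone P ∩ zone Q| = 2.4107.
|(zone P ∩ zone Q) ∩ zone R| = 1.2857.
|(zone P ∩ zone Q) △ zone R| = 2.4107 + 22 − 2.5714 = 21.84.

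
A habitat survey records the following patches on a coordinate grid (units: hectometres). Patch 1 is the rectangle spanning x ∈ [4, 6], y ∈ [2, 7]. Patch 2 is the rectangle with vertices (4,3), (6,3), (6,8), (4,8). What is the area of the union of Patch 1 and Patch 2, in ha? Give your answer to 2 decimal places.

12.00

By inclusion–exclusion:
Individual areas: |Patch 1| = 10, |Patch 2| = 10.
|Patch 1∩Patch 2|: x∈[4,6], y∈[3,7] → 2·4 = 8.
|Patch 1 ∪ Patch 2| = 20 − 8 = 12.00.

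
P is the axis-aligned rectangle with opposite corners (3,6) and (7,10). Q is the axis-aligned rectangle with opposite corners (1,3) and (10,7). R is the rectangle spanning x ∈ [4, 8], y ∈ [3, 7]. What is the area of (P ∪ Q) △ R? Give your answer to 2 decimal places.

|P ∪ Q| = 48.
|(P ∪ Q) ∩ R| = 16.
|(P ∪ Q) △ R| = 48 + 16 − 32 = 32.00.

32.00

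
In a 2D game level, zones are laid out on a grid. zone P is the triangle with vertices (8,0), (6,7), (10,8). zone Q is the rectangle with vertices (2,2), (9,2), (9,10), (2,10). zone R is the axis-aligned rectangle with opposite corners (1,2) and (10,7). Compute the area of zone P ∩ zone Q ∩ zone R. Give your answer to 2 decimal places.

The intersection is the polygon with vertices (9,4), (8.5,2), (7.429,2), (6,7), (9,7).
By the shoelace formula its area is 10.93.

10.93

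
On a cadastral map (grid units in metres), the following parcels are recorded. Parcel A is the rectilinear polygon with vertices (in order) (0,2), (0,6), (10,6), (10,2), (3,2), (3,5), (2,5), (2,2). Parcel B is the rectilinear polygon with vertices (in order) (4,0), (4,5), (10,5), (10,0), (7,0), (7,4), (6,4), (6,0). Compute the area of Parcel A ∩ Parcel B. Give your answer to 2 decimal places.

The intersection is the polygon with vertices (10,2), (7,2), (7,4), (6,4), (6,2), (4,2), (4,5), (10,5).
By the shoelace formula its area is 16.00.

16.00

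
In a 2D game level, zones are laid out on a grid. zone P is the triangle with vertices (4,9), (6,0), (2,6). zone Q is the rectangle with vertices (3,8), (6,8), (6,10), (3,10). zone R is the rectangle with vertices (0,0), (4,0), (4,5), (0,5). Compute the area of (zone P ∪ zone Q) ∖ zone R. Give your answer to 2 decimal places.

16.22

|zone P ∪ zone Q| = 17.5556.
|(zone P ∪ zone Q) ∩ zone R| = 1.3333.
|(zone P ∪ zone Q) ∖ zone R| = 17.5556 − 1.3333 = 16.22.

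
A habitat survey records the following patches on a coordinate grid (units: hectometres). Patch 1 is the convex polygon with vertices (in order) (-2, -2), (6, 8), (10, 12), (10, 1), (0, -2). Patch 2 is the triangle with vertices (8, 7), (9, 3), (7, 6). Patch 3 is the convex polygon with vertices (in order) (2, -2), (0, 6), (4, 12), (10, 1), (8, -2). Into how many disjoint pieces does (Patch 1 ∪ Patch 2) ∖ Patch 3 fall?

(Patch 1 ∪ Patch 2) ∖ Patch 3 splits into 2 disjoint pieces (area 21.3529, area 7.0609).

2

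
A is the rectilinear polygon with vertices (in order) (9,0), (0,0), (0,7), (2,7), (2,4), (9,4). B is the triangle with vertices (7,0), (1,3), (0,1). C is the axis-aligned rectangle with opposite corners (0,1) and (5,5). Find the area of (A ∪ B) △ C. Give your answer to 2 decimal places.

28.00

|A ∪ B| = 42.
|(A ∪ B) ∩ C| = 17.
|(A ∪ B) △ C| = 42 + 20 − 34 = 28.00.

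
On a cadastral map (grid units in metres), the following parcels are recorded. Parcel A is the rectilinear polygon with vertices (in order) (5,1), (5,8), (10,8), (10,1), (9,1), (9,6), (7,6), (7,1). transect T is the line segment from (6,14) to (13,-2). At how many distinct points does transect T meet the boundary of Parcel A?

2

The segment meets the boundary at (10,4.857), (8.625,8).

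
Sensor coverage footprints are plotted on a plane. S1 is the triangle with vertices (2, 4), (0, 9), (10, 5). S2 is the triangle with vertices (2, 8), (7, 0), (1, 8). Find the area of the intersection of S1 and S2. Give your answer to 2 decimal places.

The intersection is the polygon with vertices (3.829,4.229), (1,8), (2,8), (4.319,4.29).
By the shoelace formula its area is 2.87.

2.87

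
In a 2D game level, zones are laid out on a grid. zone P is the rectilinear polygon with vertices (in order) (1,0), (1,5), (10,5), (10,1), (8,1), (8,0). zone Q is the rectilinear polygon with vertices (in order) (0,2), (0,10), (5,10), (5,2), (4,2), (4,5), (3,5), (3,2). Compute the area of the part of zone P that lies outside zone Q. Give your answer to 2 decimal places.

|zone P| = 43, |zone P∩zone Q| = 9.
|zone P ∖ zone Q| = |zone P| − |zone P∩zone Q| = 43 − 9 = 34.00.

34.00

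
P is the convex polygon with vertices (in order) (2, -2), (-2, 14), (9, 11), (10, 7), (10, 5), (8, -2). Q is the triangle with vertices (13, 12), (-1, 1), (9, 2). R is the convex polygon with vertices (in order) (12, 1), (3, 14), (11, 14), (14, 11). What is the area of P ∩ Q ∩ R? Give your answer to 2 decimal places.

6.57

The intersection is the polygon with vertices (9.448,9.209), (10,7), (10,5), (9.775,4.213), (7.42,7.616).
By the shoelace formula its area is 6.57.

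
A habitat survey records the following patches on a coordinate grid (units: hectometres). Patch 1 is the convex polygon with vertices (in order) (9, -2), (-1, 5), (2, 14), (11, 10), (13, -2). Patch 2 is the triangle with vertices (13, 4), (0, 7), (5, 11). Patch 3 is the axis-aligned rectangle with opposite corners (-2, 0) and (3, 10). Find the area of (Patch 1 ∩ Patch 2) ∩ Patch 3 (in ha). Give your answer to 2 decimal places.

The region (Patch 1 ∩ Patch 2) ∩ Patch 3 is the polygon with vertices (0,7), (3,9.4), (3,6.308).
By the shoelace formula its area is 4.64.

4.64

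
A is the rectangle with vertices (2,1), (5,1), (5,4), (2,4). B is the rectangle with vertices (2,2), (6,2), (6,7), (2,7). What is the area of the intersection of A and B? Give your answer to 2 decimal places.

|A∩B|: x∈[2,5], y∈[2,4] → 3·2 = 6.

6.00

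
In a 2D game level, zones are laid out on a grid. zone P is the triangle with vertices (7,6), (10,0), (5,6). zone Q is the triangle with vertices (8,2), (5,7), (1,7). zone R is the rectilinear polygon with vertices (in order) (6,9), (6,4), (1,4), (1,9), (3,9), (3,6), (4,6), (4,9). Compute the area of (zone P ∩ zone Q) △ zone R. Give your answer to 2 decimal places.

21.84

|zone P ∩ zone Q| = 0.7714.
|(zone P ∩ zone Q) ∩ zone R| = 0.4667.
|(zone P ∩ zone Q) △ zone R| = 0.7714 + 22 − 0.9333 = 21.84.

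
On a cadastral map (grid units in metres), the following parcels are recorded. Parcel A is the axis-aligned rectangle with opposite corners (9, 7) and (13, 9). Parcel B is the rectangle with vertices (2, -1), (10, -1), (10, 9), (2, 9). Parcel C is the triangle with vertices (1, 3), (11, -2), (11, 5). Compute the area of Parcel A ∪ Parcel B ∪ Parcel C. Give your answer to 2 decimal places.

By inclusion–exclusion:
Individual areas: |Parcel A| = 8, |Parcel B| = 80, |Parcel C| = 35.
|Parcel A∩Parcel B|: x∈[9,10], y∈[7,9] → 1·2 = 2.
|Parcel A∩Parcel C| = 0.
|Parcel B∩Parcel C| = 27.75.
|Parcel A∩Parcel B∩Parcel C| = 0.
|Parcel A ∪ Parcel B ∪ Parcel C| = 123 − 29.75 + 0 = 93.25.

93.25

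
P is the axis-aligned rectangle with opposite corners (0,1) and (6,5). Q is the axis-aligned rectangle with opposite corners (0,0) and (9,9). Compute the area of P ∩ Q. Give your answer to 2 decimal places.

|P∩Q|: x∈[0,6], y∈[1,5] → 6·4 = 24.

24.00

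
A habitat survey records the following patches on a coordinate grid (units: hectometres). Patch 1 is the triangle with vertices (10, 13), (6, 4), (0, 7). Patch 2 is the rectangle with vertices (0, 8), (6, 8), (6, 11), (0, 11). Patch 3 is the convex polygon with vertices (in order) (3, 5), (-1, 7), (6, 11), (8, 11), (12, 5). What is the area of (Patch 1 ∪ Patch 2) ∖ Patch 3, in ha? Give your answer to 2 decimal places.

|Patch 1 ∪ Patch 2| = 45.3667.
|(Patch 1 ∪ Patch 2) ∩ Patch 3| = 31.0194.
|(Patch 1 ∪ Patch 2) ∖ Patch 3| = 45.3667 − 31.0194 = 14.35.

14.35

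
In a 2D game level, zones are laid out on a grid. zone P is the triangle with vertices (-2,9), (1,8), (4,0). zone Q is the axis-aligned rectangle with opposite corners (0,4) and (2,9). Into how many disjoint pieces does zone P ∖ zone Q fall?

2

zone P ∖ zone Q splits into 2 disjoint pieces (area 2.3333, area 2.6667).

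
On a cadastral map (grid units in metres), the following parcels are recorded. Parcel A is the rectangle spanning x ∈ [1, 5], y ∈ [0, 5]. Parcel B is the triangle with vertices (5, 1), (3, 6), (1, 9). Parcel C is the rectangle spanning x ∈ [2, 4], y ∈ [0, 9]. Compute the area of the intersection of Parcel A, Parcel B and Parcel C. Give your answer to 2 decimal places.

The intersection is the polygon with vertices (4,3.5), (4,3), (3,5), (3.4,5).
By the shoelace formula its area is 0.55.

0.55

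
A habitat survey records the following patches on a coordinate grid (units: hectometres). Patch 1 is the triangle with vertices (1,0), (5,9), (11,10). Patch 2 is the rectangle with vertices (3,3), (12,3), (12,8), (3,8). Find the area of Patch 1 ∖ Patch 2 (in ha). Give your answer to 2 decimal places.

|Patch 1| = 25, |Patch 1∩Patch 2| = 14.7778.
|Patch 1 ∖ Patch 2| = |Patch 1| − |Patch 1∩Patch 2| = 25 − 14.7778 = 10.22.

10.22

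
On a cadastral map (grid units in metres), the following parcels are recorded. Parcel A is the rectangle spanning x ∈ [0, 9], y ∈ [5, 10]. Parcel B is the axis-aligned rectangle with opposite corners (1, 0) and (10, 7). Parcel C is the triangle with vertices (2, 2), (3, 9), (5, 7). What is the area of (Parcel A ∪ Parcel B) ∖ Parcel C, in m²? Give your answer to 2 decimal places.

84.00

|Parcel A ∪ Parcel B| = 92.
|(Parcel A ∪ Parcel B) ∩ Parcel C| = 8.
|(Parcel A ∪ Parcel B) ∖ Parcel C| = 92 − 8 = 84.00.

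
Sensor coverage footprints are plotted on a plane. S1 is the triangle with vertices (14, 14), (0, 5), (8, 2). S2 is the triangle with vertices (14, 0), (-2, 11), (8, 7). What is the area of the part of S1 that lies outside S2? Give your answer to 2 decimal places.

|S1| = 57, |S1∩S2| = 11.9823.
|S1 ∖ S2| = |S1| − |S1∩S2| = 57 − 11.9823 = 45.02.

45.02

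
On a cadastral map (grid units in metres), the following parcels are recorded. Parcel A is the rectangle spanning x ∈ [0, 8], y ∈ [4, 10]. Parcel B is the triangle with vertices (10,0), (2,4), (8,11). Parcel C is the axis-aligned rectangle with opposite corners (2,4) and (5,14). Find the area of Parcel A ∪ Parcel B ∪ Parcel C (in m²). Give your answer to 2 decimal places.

By inclusion–exclusion:
Individual areas: |Parcel A| = 48, |Parcel B| = 40, |Parcel C| = 30.
|Parcel A∩Parcel B| = 20.5714.
|Parcel A∩Parcel C|: x∈[2,5], y∈[4,10] → 3·6 = 18.
|Parcel B∩Parcel C| = 5.25.
|Parcel A∩Parcel B∩Parcel C| = 5.25.
|Parcel A ∪ Parcel B ∪ Parcel C| = 118 − 43.8214 + 5.25 = 79.43.

79.43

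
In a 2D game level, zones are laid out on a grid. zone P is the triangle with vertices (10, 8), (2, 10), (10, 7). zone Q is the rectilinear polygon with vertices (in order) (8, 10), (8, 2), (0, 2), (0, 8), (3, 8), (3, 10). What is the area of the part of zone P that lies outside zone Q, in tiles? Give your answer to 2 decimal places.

1.81

|zone P| = 4, |zone P∩zone Q| = 2.1875.
|zone P ∖ zone Q| = |zone P| − |zone P∩zone Q| = 4 − 2.1875 = 1.81.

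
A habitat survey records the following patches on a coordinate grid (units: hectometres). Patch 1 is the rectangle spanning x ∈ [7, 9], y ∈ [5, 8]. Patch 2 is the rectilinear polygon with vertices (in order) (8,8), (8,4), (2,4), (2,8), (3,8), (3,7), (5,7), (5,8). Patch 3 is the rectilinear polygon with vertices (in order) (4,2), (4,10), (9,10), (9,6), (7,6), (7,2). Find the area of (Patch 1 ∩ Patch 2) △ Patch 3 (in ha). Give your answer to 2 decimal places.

|Patch 1 ∩ Patch 2| = 3.
|(Patch 1 ∩ Patch 2) ∩ Patch 3| = 2.
|(Patch 1 ∩ Patch 2) △ Patch 3| = 3 + 32 − 4 = 31.00.

31.00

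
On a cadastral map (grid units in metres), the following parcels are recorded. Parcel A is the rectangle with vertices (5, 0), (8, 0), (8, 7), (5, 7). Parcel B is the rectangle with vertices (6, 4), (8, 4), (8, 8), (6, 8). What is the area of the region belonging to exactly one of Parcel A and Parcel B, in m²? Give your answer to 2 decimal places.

|Parcel A∩Parcel B|: x∈[6,8], y∈[4,7] → 2·3 = 6.
|Parcel A △ Parcel B| = |Parcel A| + |Parcel B| − 2·|Parcel A∩Parcel B| = 21 + 8 − 12 = 17.00.

17.00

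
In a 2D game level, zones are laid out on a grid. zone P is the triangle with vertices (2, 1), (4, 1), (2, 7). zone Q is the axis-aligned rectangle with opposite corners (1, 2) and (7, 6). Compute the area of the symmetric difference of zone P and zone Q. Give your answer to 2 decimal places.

22.00

|zone P| = 6, |zone Q| = 24, |zone P∩zone Q| = 4.
|zone P △ zone Q| = |zone P| + |zone Q| − 2·|zone P∩zone Q| = 6 + 24 − 8 = 22.00.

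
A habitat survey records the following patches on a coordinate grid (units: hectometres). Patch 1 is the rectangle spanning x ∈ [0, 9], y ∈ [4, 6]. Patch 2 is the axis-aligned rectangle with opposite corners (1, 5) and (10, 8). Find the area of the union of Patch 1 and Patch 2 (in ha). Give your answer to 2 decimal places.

37.00

By inclusion–exclusion:
Individual areas: |Patch 1| = 18, |Patch 2| = 27.
|Patch 1∩Patch 2|: x∈[1,9], y∈[5,6] → 8·1 = 8.
|Patch 1 ∪ Patch 2| = 45 − 8 = 37.00.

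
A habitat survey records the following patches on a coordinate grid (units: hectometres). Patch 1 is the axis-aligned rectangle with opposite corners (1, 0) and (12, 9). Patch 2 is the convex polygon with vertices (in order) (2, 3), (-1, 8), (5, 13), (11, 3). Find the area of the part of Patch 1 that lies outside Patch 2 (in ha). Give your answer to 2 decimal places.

50.63

|Patch 1| = 99, |Patch 1∩Patch 2| = 48.3667.
|Patch 1 ∖ Patch 2| = |Patch 1| − |Patch 1∩Patch 2| = 99 − 48.3667 = 50.63.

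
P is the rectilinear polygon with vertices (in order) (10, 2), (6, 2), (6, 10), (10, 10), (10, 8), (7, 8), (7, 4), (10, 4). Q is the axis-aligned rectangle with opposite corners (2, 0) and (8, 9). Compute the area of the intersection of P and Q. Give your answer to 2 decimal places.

The intersection is the polygon with vertices (6,2), (6,9), (8,9), (8,8), (7,8), (7,4), (8,4), (8,2).
By the shoelace formula its area is 10.00.

10.00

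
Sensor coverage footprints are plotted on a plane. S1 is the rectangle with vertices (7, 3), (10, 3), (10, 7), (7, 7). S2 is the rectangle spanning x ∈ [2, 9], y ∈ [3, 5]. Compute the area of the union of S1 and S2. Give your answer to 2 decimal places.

22.00

By inclusion–exclusion:
Individual areas: |S1| = 12, |S2| = 14.
|S1∩S2|: x∈[7,9], y∈[3,5] → 2·2 = 4.
|S1 ∪ S2| = 26 − 4 = 22.00.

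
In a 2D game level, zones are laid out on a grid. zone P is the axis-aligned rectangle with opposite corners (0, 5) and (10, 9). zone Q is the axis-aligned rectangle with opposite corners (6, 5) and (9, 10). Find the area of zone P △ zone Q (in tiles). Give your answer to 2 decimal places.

31.00

|zone P∩zone Q|: x∈[6,9], y∈[5,9] → 3·4 = 12.
|zone P △ zone Q| = |zone P| + |zone Q| − 2·|zone P∩zone Q| = 40 + 15 − 24 = 31.00.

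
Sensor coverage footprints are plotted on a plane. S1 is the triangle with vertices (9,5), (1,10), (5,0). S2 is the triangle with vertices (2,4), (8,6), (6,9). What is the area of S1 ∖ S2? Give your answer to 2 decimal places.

|S1| = 30, |S1∩S2| = 6.8408.
|S1 ∖ S2| = |S1| − |S1∩S2| = 30 − 6.8408 = 23.16.

23.16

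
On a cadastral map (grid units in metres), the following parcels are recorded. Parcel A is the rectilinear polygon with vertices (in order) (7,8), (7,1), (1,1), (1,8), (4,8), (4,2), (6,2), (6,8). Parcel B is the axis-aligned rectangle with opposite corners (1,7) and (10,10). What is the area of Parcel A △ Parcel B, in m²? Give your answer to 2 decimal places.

|Parcel A| = 30, |Parcel B| = 27, |Parcel A∩Parcel B| = 4.
|Parcel A △ Parcel B| = |Parcel A| + |Parcel B| − 2·|Parcel A∩Parcel B| = 30 + 27 − 8 = 49.00.

49.00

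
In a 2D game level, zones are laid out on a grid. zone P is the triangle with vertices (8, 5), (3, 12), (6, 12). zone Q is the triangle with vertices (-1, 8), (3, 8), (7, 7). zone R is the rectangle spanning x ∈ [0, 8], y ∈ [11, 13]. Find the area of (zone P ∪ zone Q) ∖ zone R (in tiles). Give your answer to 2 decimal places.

9.70

|zone P ∪ zone Q| = 12.4847.
|(zone P ∪ zone Q) ∩ zone R| = 2.7857.
|(zone P ∪ zone Q) ∖ zone R| = 12.4847 − 2.7857 = 9.70.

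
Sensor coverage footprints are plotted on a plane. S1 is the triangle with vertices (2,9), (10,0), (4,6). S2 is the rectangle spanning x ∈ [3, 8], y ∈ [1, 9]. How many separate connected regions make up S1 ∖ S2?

2

S1 ∖ S2 splits into 2 disjoint pieces (area 0.1875, area 0.25).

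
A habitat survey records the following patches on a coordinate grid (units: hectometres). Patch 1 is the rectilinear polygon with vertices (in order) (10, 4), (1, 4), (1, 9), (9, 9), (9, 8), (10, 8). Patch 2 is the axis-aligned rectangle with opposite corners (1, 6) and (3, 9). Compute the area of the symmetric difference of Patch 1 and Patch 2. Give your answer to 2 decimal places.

38.00

|Patch 1| = 44, |Patch 2| = 6, |Patch 1∩Patch 2| = 6.
|Patch 1 △ Patch 2| = |Patch 1| + |Patch 2| − 2·|Patch 1∩Patch 2| = 44 + 6 − 12 = 38.00.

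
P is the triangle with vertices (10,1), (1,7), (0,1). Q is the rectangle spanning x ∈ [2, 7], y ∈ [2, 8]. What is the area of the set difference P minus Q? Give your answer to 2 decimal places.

|P| = 30, |P∩Q| = 13.3333.
|P ∖ Q| = |P| − |P∩Q| = 30 − 13.3333 = 16.67.

16.67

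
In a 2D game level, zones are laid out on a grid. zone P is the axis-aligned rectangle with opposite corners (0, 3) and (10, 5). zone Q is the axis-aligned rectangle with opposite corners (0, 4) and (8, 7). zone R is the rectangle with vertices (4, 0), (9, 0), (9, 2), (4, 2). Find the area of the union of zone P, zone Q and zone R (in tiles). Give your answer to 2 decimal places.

46.00

By inclusion–exclusion:
Individual areas: |zone P| = 20, |zone Q| = 24, |zone R| = 10.
|zone P∩zone Q|: x∈[0,8], y∈[4,5] → 8·1 = 8.
|zone P∩zone R| = 0 (no overlap).
|zone Q∩zone R| = 0 (no overlap).
|zone P∩zone Q∩zone R| = 0.
|zone P ∪ zone Q ∪ zone R| = 54 − 8 + 0 = 46.00.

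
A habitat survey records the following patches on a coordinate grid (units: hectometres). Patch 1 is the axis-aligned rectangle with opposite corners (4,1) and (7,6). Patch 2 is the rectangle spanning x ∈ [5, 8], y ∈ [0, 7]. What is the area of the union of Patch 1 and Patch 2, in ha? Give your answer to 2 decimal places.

26.00

By inclusion–exclusion:
Individual areas: |Patch 1| = 15, |Patch 2| = 21.
|Patch 1∩Patch 2|: x∈[5,7], y∈[1,6] → 2·5 = 10.
|Patch 1 ∪ Patch 2| = 36 − 10 = 26.00.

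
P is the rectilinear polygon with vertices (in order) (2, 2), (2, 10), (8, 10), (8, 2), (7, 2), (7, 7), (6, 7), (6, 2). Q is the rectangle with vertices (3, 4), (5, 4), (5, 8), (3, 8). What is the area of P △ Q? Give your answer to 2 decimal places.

35.00

|P| = 43, |Q| = 8, |P∩Q| = 8.
|P △ Q| = |P| + |Q| − 2·|P∩Q| = 43 + 8 − 16 = 35.00.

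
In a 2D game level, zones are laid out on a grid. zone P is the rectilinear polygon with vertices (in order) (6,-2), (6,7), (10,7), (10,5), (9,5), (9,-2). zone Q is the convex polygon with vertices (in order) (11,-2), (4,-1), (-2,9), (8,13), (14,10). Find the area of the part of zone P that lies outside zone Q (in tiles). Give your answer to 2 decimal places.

1.50

|zone P| = 29, |zone P∩zone Q| = 27.5.
|zone P ∖ zone Q| = |zone P| − |zone P∩zone Q| = 29 − 27.5 = 1.50.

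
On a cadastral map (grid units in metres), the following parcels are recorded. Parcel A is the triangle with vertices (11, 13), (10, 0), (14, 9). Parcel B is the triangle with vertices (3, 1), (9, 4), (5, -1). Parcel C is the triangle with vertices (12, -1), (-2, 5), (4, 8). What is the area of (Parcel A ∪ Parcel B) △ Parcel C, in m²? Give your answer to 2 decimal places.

|Parcel A ∪ Parcel B| = 30.5.
|(Parcel A ∪ Parcel B) ∩ Parcel C| = 3.2387.
|(Parcel A ∪ Parcel B) △ Parcel C| = 30.5 + 39 − 6.4775 = 63.02.

63.02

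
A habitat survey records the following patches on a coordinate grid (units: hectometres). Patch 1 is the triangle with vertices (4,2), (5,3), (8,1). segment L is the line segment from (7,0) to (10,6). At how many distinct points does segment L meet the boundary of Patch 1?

The segment meets the boundary at (7.625,1.25), (7.556,1.111).

2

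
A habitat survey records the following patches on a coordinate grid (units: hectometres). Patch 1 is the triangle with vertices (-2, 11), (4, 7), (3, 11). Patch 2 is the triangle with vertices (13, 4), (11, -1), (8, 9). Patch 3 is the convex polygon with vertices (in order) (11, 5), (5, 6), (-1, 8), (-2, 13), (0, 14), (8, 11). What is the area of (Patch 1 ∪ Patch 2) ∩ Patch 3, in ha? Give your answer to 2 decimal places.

14.25

|Patch 1 ∪ Patch 2| = 27.5.
|(Patch 1 ∪ Patch 2) ∩ Patch 3| = 14.25.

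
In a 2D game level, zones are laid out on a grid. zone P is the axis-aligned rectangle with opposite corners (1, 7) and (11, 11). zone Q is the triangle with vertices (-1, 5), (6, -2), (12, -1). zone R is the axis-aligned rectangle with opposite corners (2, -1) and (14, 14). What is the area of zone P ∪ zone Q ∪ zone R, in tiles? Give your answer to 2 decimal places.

By inclusion–exclusion:
Individual areas: |zone P| = 40, |zone Q| = 24.5, |zone R| = 180.
|zone P∩zone Q| = 0.
|zone P∩zone R|: x∈[2,11], y∈[7,11] → 9·4 = 36.
|zone Q∩zone R| = 18.5769.
|zone P∩zone Q∩zone R| = 0.
|zone P ∪ zone Q ∪ zone R| = 244.5 − 54.5769 + 0 = 189.92.

189.92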